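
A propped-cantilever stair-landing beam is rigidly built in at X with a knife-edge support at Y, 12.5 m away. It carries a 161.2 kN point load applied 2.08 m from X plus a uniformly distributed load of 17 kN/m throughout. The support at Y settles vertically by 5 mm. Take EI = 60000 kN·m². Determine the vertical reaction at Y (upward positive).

R_Y = 85.55 kN

Choose R_Y as the redundant. The primary structure is the cantilever fixed at X.
Downward deflection at the released point Y due to the loads:
  point load 161.2 at a = 2.08: Pa²(3L − a)/(6EI) = 4117/EI
  UDL 17: wL⁴/(8EI) = 51880/EI
  δ_0 = 55997/EI
Tip deflection under a unit load at Y: L³/(3EI) = 651/EI.
With EI = 60000 kN·m²: δ_0 = 0.93328 m and δ_{YY} = 0.010851 m/kN.
Compatibility — the beam at Y must follow the support down by 0.005 m: δ_0 − R_Y·δ_{YY} = 0.005, so R_Y = (0.93328 − 0.005)/0.010851 = 85.55 kN.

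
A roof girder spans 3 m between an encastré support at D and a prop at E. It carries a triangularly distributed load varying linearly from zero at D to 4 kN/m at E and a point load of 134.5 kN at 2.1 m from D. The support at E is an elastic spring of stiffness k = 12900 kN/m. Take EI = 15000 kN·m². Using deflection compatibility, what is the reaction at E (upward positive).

Take the reaction at E as the redundant and release it; the primary structure is a cantilever fixed at D.
Primary-structure tip deflection at E by superposition:
  triangular load, peak 4 at the free end: 11w₀L⁴/(120EI) = 29.7/EI
  point load 134.5 at a = 2.1: Pa²(3L − a)/(6EI) = 682.1/EI
  δ_0 = 711.8/EI
Flexibility coefficient — unit upward force at E: δ_{EE} = L³/(3EI) = 9/EI.
With EI = 15000 kN·m²: δ_0 = 0.047454 m and δ_{EE} = 0.0006 m/kN.
Compatibility — the spring shortens by R_E/k under the reaction it provides: δ_0 − R_E·δ_{EE} = R_E/k. With 1/k = 0.000078 m/kN, R_E = δ_0 / (δ_{EE} + 1/k) = 0.047454 / (0.0006 + 0.000078) = 70.04 kN.

R_E = 70.04 kN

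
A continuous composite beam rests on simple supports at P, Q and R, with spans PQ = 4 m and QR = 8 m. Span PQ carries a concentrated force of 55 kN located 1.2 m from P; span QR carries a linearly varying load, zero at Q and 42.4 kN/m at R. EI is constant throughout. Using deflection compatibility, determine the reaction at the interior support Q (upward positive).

R_Q = 116.4 kN

Release continuity at Q by inserting a hinge; the redundant is the internal moment M_Q. The primary structure is two simply-supported spans PQ and QR.
Discontinuity in slope at Q on the released structure — sum the simple-span end rotations:
  span PQ: point load 55 at a = 1.2: Pab(L + a)/(6LEI) = 40.04/EI
  span QR: triangular load, peak 42.4: 7w₀L³/(360EI) = 422.1/EI
  relative rotation θ_0 = (40.04 + 422.1)/EI = 462.2/EI
A unit hogging moment at Q produces rotation L₁/(3EI) + L₂/(3EI) = 4/EI.
Compatibility: M_Q·(L₁+L₂)/(3EI) = θ_0, giving M_Q = 115.5 kN·m (hogging).
Span PQ, ΣM about P with M_Q applied at Q: R_Q^{PQ}·4 = 66 + 115.5, so R_Q^{PQ} = 45.38 kN and R_P = 55 − 45.38 = 9.615 kN.
Span QR, ΣM about R: R_Q^{QR}·8 = 452.3 + 115.5, so R_Q^{QR} = 70.98 kN and R_R = 169.6 − 70.98 = 98.62 kN.
R_Q = 45.38 + 70.98 = 116.4 kN.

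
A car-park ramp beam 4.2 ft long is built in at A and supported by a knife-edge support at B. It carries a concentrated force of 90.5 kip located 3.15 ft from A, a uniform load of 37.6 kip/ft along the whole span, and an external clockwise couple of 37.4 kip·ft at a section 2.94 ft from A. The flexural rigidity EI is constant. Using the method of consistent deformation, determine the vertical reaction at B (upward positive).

R_B = 128.6 kip

Release the roller at B. Primary structure: cantilever fixed at A.
Deflection at B on the released cantilever, summing each load's contribution:
  point load 90.5 at a = 3.15: Pa²(3L − a)/(6EI) = 1414/EI
  UDL 37.6: wL⁴/(8EI) = 1462/EI
  clockwise couple 37.4 at a = 2.94: M₀a(2L − a)/(2EI) = 300.2/EI
  δ_0 = 3177/EI
Flexibility coefficient — unit upward force at B: δ_{BB} = L³/(3EI) = 24.7/EI.
The prop prevents deflection at B: R_B = δ_0/δ_{BB} = 3177/24.7 = 128.6 kip.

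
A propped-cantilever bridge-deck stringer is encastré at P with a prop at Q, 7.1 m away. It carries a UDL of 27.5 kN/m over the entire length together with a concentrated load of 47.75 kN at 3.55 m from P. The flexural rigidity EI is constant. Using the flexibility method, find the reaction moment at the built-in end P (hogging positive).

M_P = 236.9 kN·m

Take the reaction at Q as the redundant and release it; the primary structure is a cantilever fixed at P.
Downward deflection at the released point Q due to the loads:
  UDL 27.5: wL⁴/(8EI) = 8735/EI
  point load 47.75 at a = 3.55: Pa²(3L − a)/(6EI) = 1780/EI
  δ_0 = 10515/EI
Tip deflection under a unit load at Q: L³/(3EI) = 119.3/EI.
The prop prevents deflection at Q: R_Q = δ_0/δ_{QQ} = 10515/119.3 = 88.14 kN.
Moment equilibrium about P: M_P = Σ(load moments about P) − R_Q·L = 862.6 − 88.14×7.1 = 236.9 kN·m.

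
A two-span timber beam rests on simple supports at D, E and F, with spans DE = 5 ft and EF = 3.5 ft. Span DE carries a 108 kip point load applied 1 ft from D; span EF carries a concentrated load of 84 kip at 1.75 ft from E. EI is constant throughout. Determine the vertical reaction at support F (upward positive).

R_F = 26.8 kip

Take M_E as the redundant. Released structure: two simple spans DE and EF with a hinge at E.
End slopes at the hinge E, treating each span as simply supported:
  span DE: point load 108 at a = 1: Pab(L + a)/(6LEI) = 86.4/EI
  span EF: point load 84 at a = 1.75: Pab(L + b)/(6LEI) = 64.31/EI
  relative rotation θ_0 = (86.4 + 64.31)/EI = 150.7/EI
A unit hogging moment at E produces rotation L₁/(3EI) + L₂/(3EI) = 2.833/EI.
Compatibility: M_E·(L₁+L₂)/(3EI) = θ_0, giving M_E = 53.19 kip·ft (hogging).
Span EF, ΣM about F: R_E^{EF}·3.5 = 147 + 53.19, so R_E^{EF} = 57.2 kip and R_F = 84 − 57.2 = 26.8 kip.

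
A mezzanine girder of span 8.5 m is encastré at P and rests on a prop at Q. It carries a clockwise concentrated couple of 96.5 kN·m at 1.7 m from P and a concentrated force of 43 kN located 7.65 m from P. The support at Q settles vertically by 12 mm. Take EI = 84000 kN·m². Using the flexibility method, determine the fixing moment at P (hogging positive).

M_P = 104.3 kN·m

Remove the prop at Q; the released (primary) structure is a cantilever built in at P.
Deflection at Q on the released cantilever, summing each load's contribution:
  clockwise couple 96.5 at a = 1.7: M₀a(2L − a)/(2EI) = 1255/EI
  point load 43 at a = 7.65: Pa²(3L − a)/(6EI) = 7486/EI
  δ_0 = 8741/EI
Flexibility coefficient — unit upward force at Q: δ_{QQ} = L³/(3EI) = 204.7/EI.
With EI = 84000 kN·m²: δ_0 = 0.10407 m and δ_{QQ} = 0.002437 m/kN.
Compatibility — the beam at Q must follow the support down by 0.012 m: δ_0 − R_Q·δ_{QQ} = 0.012, so R_Q = (0.10407 − 0.012)/0.002437 = 37.78 kN.
Moment equilibrium about P: M_P = Σ(load moments about P) − R_Q·L = 425.4 − 37.78×8.5 = 104.3 kN·m.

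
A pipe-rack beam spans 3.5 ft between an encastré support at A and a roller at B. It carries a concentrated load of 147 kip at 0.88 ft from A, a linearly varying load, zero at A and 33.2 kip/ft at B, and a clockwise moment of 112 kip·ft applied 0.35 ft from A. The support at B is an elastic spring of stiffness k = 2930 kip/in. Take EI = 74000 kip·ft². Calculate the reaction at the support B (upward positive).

R_B = 46.93 kip

Remove the prop at B; the released (primary) structure is a cantilever built in at A.
Free-end deflection of the primary structure under the applied loading (downward +):
  point load 147 at a = 0.88: Pa²(3L − a)/(6EI) = 182.5/EI
  triangular load, peak 33.2 at the free end: 11w₀L⁴/(120EI) = 456.7/EI
  clockwise couple 112 at a = 0.35: M₀a(2L − a)/(2EI) = 130.3/EI
  δ_0 = 769.5/EI
Tip deflection under a unit load at B: L³/(3EI) = 14.29/EI.
With EI = 74000 kip·ft²: δ_0 = 0.010399 ft and δ_{BB} = 0.000193 ft/kip.
Compatibility — the spring shortens by R_B/k under the reaction it provides: δ_0 − R_B·δ_{BB} = R_B/k. With 1/k = 1/(2930×12) ft/kip = 0.000028 ft/kip, R_B = δ_0 / (δ_{BB} + 1/k) = 0.010399 / (0.000193 + 0.000028) = 46.93 kip.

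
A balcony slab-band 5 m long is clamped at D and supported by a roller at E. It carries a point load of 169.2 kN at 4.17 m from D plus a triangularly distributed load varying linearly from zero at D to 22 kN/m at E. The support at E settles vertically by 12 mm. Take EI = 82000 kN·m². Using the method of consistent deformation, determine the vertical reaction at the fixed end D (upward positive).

R_D = 90.11 kN

Take the reaction at E as the redundant and release it; the primary structure is a cantilever fixed at D.
Downward deflection at the released point E due to the loads:
  point load 169.2 at a = 4.17: Pa²(3L − a)/(6EI) = 5311/EI
  triangular load, peak 22 at the free end: 11w₀L⁴/(120EI) = 1260/EI
  δ_0 = 6571/EI
Flexibility coefficient — unit upward force at E: δ_{EE} = L³/(3EI) = 41.67/EI.
With EI = 82000 kN·m²: δ_0 = 0.080135 m and δ_{EE} = 0.000508 m/kN.
Compatibility — the beam at E must follow the support down by 0.012 m: δ_0 − R_E·δ_{EE} = 0.012, so R_E = (0.080135 − 0.012)/0.000508 = 134.1 kN.
Vertical equilibrium: R_D = ΣP − R_E = 224.2 − 134.1 = 90.11 kN.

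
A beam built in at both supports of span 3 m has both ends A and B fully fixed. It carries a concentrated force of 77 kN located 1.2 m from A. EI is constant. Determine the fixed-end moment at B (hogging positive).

Release both end moments; the primary structure is a simply-supported span AB with redundants M_A and M_B.
End rotations of the released simple span under the applied load (×1/EI):
  at A: point load 77 at a = 1.2: Pab(L + b)/(6LEI) = 44.35/EI
  at B: point load 77 at a = 1.2: Pab(L + a)/(6LEI) = 38.81/EI
  θ_A0 = 44.35/EI,  θ_B0 = 38.81/EI
Flexibility coefficients: a unit moment at one end gives L/(3EI) there and L/(6EI) at the far end, so f₁₁ = f₂₂ = 1/EI and f₁₂ = f₂₁ = 0.5/EI.
Compatibility — zero rotation at each built-in end:
  1 M_A + 0.5 M_B = 44.35
  0.5 M_A + 1 M_B = 38.81
Solving the pair gives M_A = 33.26 kN·m and M_B = 22.18 kN·m (hogging).

M_B = 22.18 kN·m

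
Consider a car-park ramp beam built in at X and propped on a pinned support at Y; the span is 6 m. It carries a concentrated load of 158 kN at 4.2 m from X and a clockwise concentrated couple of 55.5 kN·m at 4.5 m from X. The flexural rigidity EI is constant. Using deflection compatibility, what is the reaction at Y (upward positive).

Choose R_Y as the redundant. The primary structure is the cantilever fixed at X.
Free-end deflection of the primary structure under the applied loading (downward +):
  point load 158 at a = 4.2: Pa²(3L − a)/(6EI) = 6410/EI
  clockwise couple 55.5 at a = 4.5: M₀a(2L − a)/(2EI) = 936.6/EI
  δ_0 = 7347/EI
Flexibility coefficient — unit upward force at Y: δ_{YY} = L³/(3EI) = 72/EI.
The prop prevents deflection at Y: R_Y = δ_0/δ_{YY} = 7347/72 = 102 kN.

R_Y = 102 kN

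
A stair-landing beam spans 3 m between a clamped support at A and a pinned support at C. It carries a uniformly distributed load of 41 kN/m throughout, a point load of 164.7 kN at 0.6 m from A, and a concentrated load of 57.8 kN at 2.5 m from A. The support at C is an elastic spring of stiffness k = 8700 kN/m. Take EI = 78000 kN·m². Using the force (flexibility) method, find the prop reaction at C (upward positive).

Release the roller at C. Primary structure: cantilever fixed at A.
Primary-structure tip deflection at C by superposition:
  UDL 41: wL⁴/(8EI) = 415.1/EI
  point load 164.7 at a = 0.6: Pa²(3L − a)/(6EI) = 83.01/EI
  point load 57.8 at a = 2.5: Pa²(3L − a)/(6EI) = 391.4/EI
  δ_0 = 889.5/EI
Flexibility coefficient — unit upward force at C: δ_{CC} = L³/(3EI) = 9/EI.
With EI = 78000 kN·m²: δ_0 = 0.011404 m and δ_{CC} = 0.000115 m/kN.
Compatibility — the spring shortens by R_C/k under the reaction it provides: δ_0 − R_C·δ_{CC} = R_C/k. With 1/k = 0.000115 m/kN, R_C = δ_0 / (δ_{CC} + 1/k) = 0.011404 / (0.000115 + 0.000115) = 49.51 kN.

R_C = 49.51 kN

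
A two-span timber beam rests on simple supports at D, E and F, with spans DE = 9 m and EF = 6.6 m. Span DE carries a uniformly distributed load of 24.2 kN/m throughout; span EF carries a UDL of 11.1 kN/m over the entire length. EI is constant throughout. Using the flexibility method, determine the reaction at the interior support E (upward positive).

Release continuity at E by inserting a hinge; the redundant is the internal moment M_E. The primary structure is two simply-supported spans DE and EF.
Rotations at E on the released spans (each span's end-slope, ×1/EI):
  span DE: UDL 24.2: wL³/(24EI) = 735.1/EI
  span EF: UDL 11.1: wL³/(24EI) = 133/EI
  relative rotation θ_0 = (735.1 + 133)/EI = 868/EI
A unit hogging moment at E produces rotation L₁/(3EI) + L₂/(3EI) = 5.2/EI.
Slope continuity at E: θ_0 = M_E·5.2/EI, so M_E = 868/5.2 = 166.9 kN·m (hogging).
Span DE, ΣM about D with M_E applied at E: R_E^{DE}·9 = 980.1 + 166.9, so R_E^{DE} = 127.4 kN and R_D = 217.8 − 127.4 = 90.35 kN.
Span EF, ΣM about F: R_E^{EF}·6.6 = 241.8 + 166.9, so R_E^{EF} = 61.92 kN and R_F = 73.26 − 61.92 = 11.34 kN.
R_E = 127.4 + 61.92 = 189.4 kN.

R_E = 189.4 kN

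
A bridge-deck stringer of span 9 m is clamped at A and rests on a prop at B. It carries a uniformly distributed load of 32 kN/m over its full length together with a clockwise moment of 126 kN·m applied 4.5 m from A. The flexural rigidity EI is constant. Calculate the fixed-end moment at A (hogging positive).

Remove the prop at B; the released (primary) structure is a cantilever built in at A.
Primary-structure tip deflection at B by superposition:
  UDL 32: wL⁴/(8EI) = 26244/EI
  clockwise couple 126 at a = 4.5: M₀a(2L − a)/(2EI) = 3827/EI
  δ_0 = 30071/EI
Tip deflection under a unit load at B: L³/(3EI) = 243/EI.
Compatibility at B: δ_0 − R_B·δ_{BB} = 0, so R_B = 30071/243 = 123.8 kN.
Moment equilibrium about A: M_A = Σ(load moments about A) − R_B·L = 1422 − 123.8×9 = 308.2 kN·m.

M_A = 308.2 kN·m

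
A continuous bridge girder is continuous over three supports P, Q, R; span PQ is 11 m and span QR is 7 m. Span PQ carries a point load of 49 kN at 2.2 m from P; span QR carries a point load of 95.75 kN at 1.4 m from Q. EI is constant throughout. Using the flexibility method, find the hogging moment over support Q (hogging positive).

Take M_Q as the redundant. Released structure: two simple spans PQ and QR with a hinge at Q.
Rotations at Q on the released spans (each span's end-slope, ×1/EI):
  span PQ: point load 49 at a = 2.2: Pab(L + a)/(6LEI) = 189.7/EI
  span QR: point load 95.75 at a = 1.4: Pab(L + b)/(6LEI) = 225.2/EI
  relative rotation θ_0 = (189.7 + 225.2)/EI = 414.9/EI
A unit hogging moment at Q produces rotation L₁/(3EI) + L₂/(3EI) = 6/EI.
Slope continuity at Q: θ_0 = M_Q·6/EI, so M_Q = 414.9/6 = 69.16 kN·m (hogging).

M_Q = 69.16 kN·m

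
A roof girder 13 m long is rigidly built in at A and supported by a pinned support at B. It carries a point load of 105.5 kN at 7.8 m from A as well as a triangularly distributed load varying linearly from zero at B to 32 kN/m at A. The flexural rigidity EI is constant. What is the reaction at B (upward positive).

R_B = 87.18 kN

Take the reaction at B as the redundant and release it; the primary structure is a cantilever fixed at A.
Free-end deflection of the primary structure under the applied loading (downward +):
  point load 105.5 at a = 7.8: Pa²(3L − a)/(6EI) = 33377/EI
  triangular load, peak 32 at the fixed end: w₀L⁴/(30EI) = 30465/EI
  δ_0 = 63842/EI
Flexibility coefficient — unit upward force at B: δ_{BB} = L³/(3EI) = 732.3/EI.
Compatibility at B: δ_0 − R_B·δ_{BB} = 0, so R_B = 63842/732.3 = 87.18 kN.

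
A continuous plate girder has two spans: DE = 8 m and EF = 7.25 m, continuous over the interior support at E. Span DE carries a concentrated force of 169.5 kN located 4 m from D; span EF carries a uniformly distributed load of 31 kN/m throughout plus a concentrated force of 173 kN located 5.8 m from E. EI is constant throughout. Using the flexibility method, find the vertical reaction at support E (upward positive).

R_E = 307.3 kN

Release continuity at E by inserting a hinge; the redundant is the internal moment M_E. The primary structure is two simply-supported spans DE and EF.
Rotations at E on the released spans (each span's end-slope, ×1/EI):
  span DE: point load 169.5 at a = 4: Pab(L + a)/(6LEI) = 678/EI
  span EF: UDL 31: wL³/(24EI) = 492.2/EI
  span EF: point load 173 at a = 5.8: Pab(L + b)/(6LEI) = 291/EI
  relative rotation θ_0 = (678 + 783.2)/EI = 1461/EI
A unit hogging moment at E produces rotation L₁/(3EI) + L₂/(3EI) = 5.083/EI.
Slope continuity at E: θ_0 = M_E·5.083/EI, so M_E = 1461/5.083 = 287.5 kN·m (hogging).
Span DE, ΣM about D with M_E applied at E: R_E^{DE}·8 = 678 + 287.5, so R_E^{DE} = 120.7 kN and R_D = 169.5 − 120.7 = 48.82 kN.
Span EF, ΣM about F: R_E^{EF}·7.25 = 1066 + 287.5, so R_E^{EF} = 186.6 kN and R_F = 397.8 − 186.6 = 211.1 kN.
R_E = 120.7 + 186.6 = 307.3 kN.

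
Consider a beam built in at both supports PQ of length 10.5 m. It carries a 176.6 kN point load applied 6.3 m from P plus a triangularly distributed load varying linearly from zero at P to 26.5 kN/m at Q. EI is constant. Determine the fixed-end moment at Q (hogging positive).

M_Q = 413.1 kN·m

Take the two fixed-end moments M_P, M_Q as redundants; the released structure is the simple span PQ.
End rotations of the released simple span under the applied load (×1/EI):
  at P: point load 176.6 at a = 6.3: Pab(L + b)/(6LEI) = 1090/EI
  at Q: point load 176.6 at a = 6.3: Pab(L + a)/(6LEI) = 1246/EI
  at P: triangular load, peak 26.5: 7w₀L³/(360EI) = 596.5/EI
  at Q: triangular load, peak 26.5: w₀L³/(45EI) = 681.7/EI
  θ_P0 = 1687/EI,  θ_Q0 = 1928/EI
Flexibility coefficients: a unit moment at one end gives L/(3EI) there and L/(6EI) at the far end, so f₁₁ = f₂₂ = 3.5/EI and f₁₂ = f₂₁ = 1.75/EI.
Compatibility — zero rotation at each built-in end:
  3.5 M_P + 1.75 M_Q = 1687
  1.75 M_P + 3.5 M_Q = 1928
Solving the pair gives M_P = 275.4 kN·m and M_Q = 413.1 kN·m (hogging).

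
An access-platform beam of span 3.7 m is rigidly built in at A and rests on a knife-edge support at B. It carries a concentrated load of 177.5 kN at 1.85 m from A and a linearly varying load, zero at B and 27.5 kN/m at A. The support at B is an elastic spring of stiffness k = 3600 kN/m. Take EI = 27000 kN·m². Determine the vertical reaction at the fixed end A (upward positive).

R_A = 182.9 kN

Remove the prop at B; the released (primary) structure is a cantilever built in at A.
Primary-structure tip deflection at B by superposition:
  point load 177.5 at a = 1.85: Pa²(3L − a)/(6EI) = 936.6/EI
  triangular load, peak 27.5 at the fixed end: w₀L⁴/(30EI) = 171.8/EI
  δ_0 = 1108/EI
Flexibility coefficient — unit upward force at B: δ_{BB} = L³/(3EI) = 16.88/EI.
With EI = 27000 kN·m²: δ_0 = 0.04105 m and δ_{BB} = 0.000625 m/kN.
Compatibility — the spring shortens by R_B/k under the reaction it provides: δ_0 − R_B·δ_{BB} = R_B/k. With 1/k = 0.000278 m/kN, R_B = δ_0 / (δ_{BB} + 1/k) = 0.04105 / (0.000625 + 0.000278) = 45.45 kN.
Vertical equilibrium: R_A = ΣP − R_B = 228.4 − 45.45 = 182.9 kN.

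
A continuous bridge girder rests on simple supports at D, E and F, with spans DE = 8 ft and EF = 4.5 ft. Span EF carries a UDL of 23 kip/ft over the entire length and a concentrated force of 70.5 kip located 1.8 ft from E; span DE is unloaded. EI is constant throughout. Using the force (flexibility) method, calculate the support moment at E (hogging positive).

M_E = 42.89 kip·ft

Release continuity at E by inserting a hinge; the redundant is the internal moment M_E. The primary structure is two simply-supported spans DE and EF.
Rotations at E on the released spans (each span's end-slope, ×1/EI):
  span EF: UDL 23: wL³/(24EI) = 87.33/EI
  span EF: point load 70.5 at a = 1.8: Pab(L + b)/(6LEI) = 91.37/EI
  relative rotation θ_0 = (0 + 178.7)/EI = 178.7/EI
A unit hogging moment at E produces rotation L₁/(3EI) + L₂/(3EI) = 4.167/EI.
Slope continuity at E: θ_0 = M_E·4.167/EI, so M_E = 178.7/4.167 = 42.89 kip·ft (hogging).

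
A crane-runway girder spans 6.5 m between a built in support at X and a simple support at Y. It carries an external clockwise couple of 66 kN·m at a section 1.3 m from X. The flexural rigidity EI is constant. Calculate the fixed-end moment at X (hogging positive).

M_X = 30.36 kN·m

Choose R_Y as the redundant. The primary structure is the cantilever fixed at X.
Downward deflection at the released point Y due to the loads:
  clockwise couple 66 at a = 1.3: M₀a(2L − a)/(2EI) = 501.9/EI
Flexibility coefficient — unit upward force at Y: δ_{YY} = L³/(3EI) = 91.54/EI.
The prop prevents deflection at Y: R_Y = δ_0/δ_{YY} = 501.9/91.54 = 5.483 kN.
Moment equilibrium about X: M_X = Σ(load moments about X) − R_Y·L = 66 − 5.483×6.5 = 30.36 kN·m.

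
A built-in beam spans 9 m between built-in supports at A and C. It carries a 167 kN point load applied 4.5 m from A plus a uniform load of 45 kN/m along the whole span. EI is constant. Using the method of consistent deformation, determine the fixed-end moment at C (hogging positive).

M_C = 491.6 kN·m

Take the two fixed-end moments M_A, M_C as redundants; the released structure is the simple span AC.
On the primary (simply-supported) span, the end slopes from the loading are:
  at A: point load 167 at a = 4.5: Pab(L + b)/(6LEI) = 845.4/EI
  at C: point load 167 at a = 4.5: Pab(L + a)/(6LEI) = 845.4/EI
  at A: UDL 45: wL³/(24EI) = 1367/EI
  at C: UDL 45: wL³/(24EI) = 1367/EI
  θ_A0 = 2212/EI,  θ_C0 = 2212/EI
Flexibility coefficients: a unit moment at one end gives L/(3EI) there and L/(6EI) at the far end, so f₁₁ = f₂₂ = 3/EI and f₁₂ = f₂₁ = 1.5/EI.
Compatibility — zero rotation at each built-in end:
  3 M_A + 1.5 M_C = 2212
  1.5 M_A + 3 M_C = 2212
Solving the pair gives M_A = 491.6 kN·m and M_C = 491.6 kN·m (hogging).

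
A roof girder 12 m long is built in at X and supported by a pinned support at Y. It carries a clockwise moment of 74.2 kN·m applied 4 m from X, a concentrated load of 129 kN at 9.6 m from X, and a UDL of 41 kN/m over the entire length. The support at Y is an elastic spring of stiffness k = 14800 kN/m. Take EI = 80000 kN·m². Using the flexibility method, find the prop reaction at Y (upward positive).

Take the reaction at Y as the redundant and release it; the primary structure is a cantilever fixed at X.
Primary-structure tip deflection at Y by superposition:
  clockwise couple 74.2 at a = 4: M₀a(2L − a)/(2EI) = 2968/EI
  point load 129 at a = 9.6: Pa²(3L − a)/(6EI) = 52310/EI
  UDL 41: wL⁴/(8EI) = 106272/EI
  δ_0 = 161550/EI
Tip deflection under a unit load at Y: L³/(3EI) = 576/EI.
With EI = 80000 kN·m²: δ_0 = 2.0194 m and δ_{YY} = 0.0072 m/kN.
Compatibility — the spring shortens by R_Y/k under the reaction it provides: δ_0 − R_Y·δ_{YY} = R_Y/k. With 1/k = 0.000068 m/kN, R_Y = δ_0 / (δ_{YY} + 1/k) = 2.0194 / (0.0072 + 0.000068) = 277.9 kN.

R_Y = 277.9 kN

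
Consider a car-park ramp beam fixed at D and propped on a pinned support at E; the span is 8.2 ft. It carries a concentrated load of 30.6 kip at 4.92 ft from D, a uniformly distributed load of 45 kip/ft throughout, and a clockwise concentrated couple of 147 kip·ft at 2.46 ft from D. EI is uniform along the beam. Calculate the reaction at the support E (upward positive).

R_E = 165.3 kip

Release the roller at E. Primary structure: cantilever fixed at D.
Primary-structure tip deflection at E by superposition:
  point load 30.6 at a = 4.92: Pa²(3L − a)/(6EI) = 2430/EI
  UDL 45: wL⁴/(8EI) = 25432/EI
  clockwise couple 147 at a = 2.46: M₀a(2L − a)/(2EI) = 2520/EI
  δ_0 = 30382/EI
Flexibility coefficient — unit upward force at E: δ_{EE} = L³/(3EI) = 183.8/EI.
The prop prevents deflection at E: R_E = δ_0/δ_{EE} = 30382/183.8 = 165.3 kip.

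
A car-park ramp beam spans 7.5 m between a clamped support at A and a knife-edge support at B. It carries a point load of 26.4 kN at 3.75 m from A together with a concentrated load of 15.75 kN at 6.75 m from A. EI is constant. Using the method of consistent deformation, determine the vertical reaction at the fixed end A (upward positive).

R_A = 20.5 kN

Release the roller at B. Primary structure: cantilever fixed at A.
Primary-structure tip deflection at B by superposition:
  point load 26.4 at a = 3.75: Pa²(3L − a)/(6EI) = 1160/EI
  point load 15.75 at a = 6.75: Pa²(3L − a)/(6EI) = 1884/EI
  δ_0 = 3044/EI
Flexibility coefficient — unit upward force at B: δ_{BB} = L³/(3EI) = 140.6/EI.
Compatibility at B: δ_0 − R_B·δ_{BB} = 0, so R_B = 3044/140.6 = 21.65 kN.
Vertical equilibrium: R_A = ΣP − R_B = 42.15 − 21.65 = 20.5 kN.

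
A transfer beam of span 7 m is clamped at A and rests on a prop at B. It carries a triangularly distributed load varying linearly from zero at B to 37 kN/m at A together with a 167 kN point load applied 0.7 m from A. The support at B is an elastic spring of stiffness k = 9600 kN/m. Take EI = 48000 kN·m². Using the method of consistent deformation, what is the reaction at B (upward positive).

Choose R_B as the redundant. The primary structure is the cantilever fixed at A.
Deflection at B on the released cantilever, summing each load's contribution:
  triangular load, peak 37 at the fixed end: w₀L⁴/(30EI) = 2961/EI
  point load 167 at a = 0.7: Pa²(3L − a)/(6EI) = 276.9/EI
  δ_0 = 3238/EI
Flexibility coefficient — unit upward force at B: δ_{BB} = L³/(3EI) = 114.3/EI.
With EI = 48000 kN·m²: δ_0 = 0.06746 m and δ_{BB} = 0.002382 m/kN.
Compatibility — the spring shortens by R_B/k under the reaction it provides: δ_0 − R_B·δ_{BB} = R_B/k. With 1/k = 0.000104 m/kN, R_B = δ_0 / (δ_{BB} + 1/k) = 0.06746 / (0.002382 + 0.000104) = 27.13 kN.

R_B = 27.13 kN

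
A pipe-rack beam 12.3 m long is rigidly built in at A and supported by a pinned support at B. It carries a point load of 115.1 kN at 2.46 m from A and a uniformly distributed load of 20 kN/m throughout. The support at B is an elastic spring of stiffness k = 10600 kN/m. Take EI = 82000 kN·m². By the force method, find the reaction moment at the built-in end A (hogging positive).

M_A = 597 kN·m

Take the reaction at B as the redundant and release it; the primary structure is a cantilever fixed at A.
Free-end deflection of the primary structure under the applied loading (downward +):
  point load 115.1 at a = 2.46: Pa²(3L − a)/(6EI) = 3998/EI
  UDL 20: wL⁴/(8EI) = 57222/EI
  δ_0 = 61220/EI
Tip deflection under a unit load at B: L³/(3EI) = 620.3/EI.
With EI = 82000 kN·m²: δ_0 = 0.74658 m and δ_{BB} = 0.007565 m/kN.
Compatibility — the spring shortens by R_B/k under the reaction it provides: δ_0 − R_B·δ_{BB} = R_B/k. With 1/k = 0.000094 m/kN, R_B = δ_0 / (δ_{BB} + 1/k) = 0.74658 / (0.007565 + 0.000094) = 97.48 kN.
Moment equilibrium about A: M_A = Σ(load moments about A) − R_B·L = 1796 − 97.48×12.3 = 597 kN·m.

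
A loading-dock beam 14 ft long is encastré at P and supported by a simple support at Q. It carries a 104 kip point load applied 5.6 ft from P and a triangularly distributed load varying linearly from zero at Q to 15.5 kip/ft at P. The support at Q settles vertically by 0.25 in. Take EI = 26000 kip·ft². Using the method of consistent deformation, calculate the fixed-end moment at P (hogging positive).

M_P = 490.4 kip·ft

Choose R_Q as the redundant. The primary structure is the cantilever fixed at P.
Deflection at Q on the released cantilever, summing each load's contribution:
  point load 104 at a = 5.6: Pa²(3L − a)/(6EI) = 19786/EI
  triangular load, peak 15.5 at the fixed end: w₀L⁴/(30EI) = 19848/EI
  δ_0 = 39634/EI
Tip deflection under a unit load at Q: L³/(3EI) = 914.7/EI.
With EI = 26000 kip·ft²: δ_0 = 1.5244 ft and δ_{QQ} = 0.035179 ft/kip.
Compatibility — the beam at Q must follow the support down by 0.02083 ft: δ_0 − R_Q·δ_{QQ} = 0.02083, so R_Q = (1.5244 − 0.02083)/0.035179 = 42.74 kip.
Moment equilibrium about P: M_P = Σ(load moments about P) − R_Q·L = 1089 − 42.74×14 = 490.4 kip·ft.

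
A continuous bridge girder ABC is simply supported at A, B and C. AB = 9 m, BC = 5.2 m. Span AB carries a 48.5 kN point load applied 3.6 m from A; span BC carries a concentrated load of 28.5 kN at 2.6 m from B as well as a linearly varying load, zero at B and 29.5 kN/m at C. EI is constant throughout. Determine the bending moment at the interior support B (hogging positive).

M_B = 73.69 kN·m

Release continuity at B by inserting a hinge; the redundant is the internal moment M_B. The primary structure is two simply-supported spans AB and BC.
Discontinuity in slope at B on the released structure — sum the simple-span end rotations:
  span AB: point load 48.5 at a = 3.6: Pab(L + a)/(6LEI) = 220/EI
  span BC: point load 28.5 at a = 2.6: Pab(L + b)/(6LEI) = 48.16/EI
  span BC: triangular load, peak 29.5: 7w₀L³/(360EI) = 80.65/EI
  relative rotation θ_0 = (220 + 128.8)/EI = 348.8/EI
A unit hogging moment at B produces rotation L₁/(3EI) + L₂/(3EI) = 4.733/EI.
Slope continuity at B: θ_0 = M_B·4.733/EI, so M_B = 348.8/4.733 = 73.69 kN·m (hogging).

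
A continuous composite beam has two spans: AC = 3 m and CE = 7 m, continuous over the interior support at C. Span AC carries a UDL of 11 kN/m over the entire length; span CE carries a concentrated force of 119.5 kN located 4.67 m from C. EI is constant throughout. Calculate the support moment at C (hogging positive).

Release continuity at C by inserting a hinge; the redundant is the internal moment M_C. The primary structure is two simply-supported spans AC and CE.
Rotations at C on the released spans (each span's end-slope, ×1/EI):
  span AC: UDL 11: wL³/(24EI) = 12.38/EI
  span CE: point load 119.5 at a = 4.67: Pab(L + b)/(6LEI) = 288.9/EI
  relative rotation θ_0 = (12.38 + 288.9)/EI = 301.2/EI
A unit hogging moment at C produces rotation L₁/(3EI) + L₂/(3EI) = 3.333/EI.
Compatibility: M_C·(L₁+L₂)/(3EI) = θ_0, giving M_C = 90.37 kN·m (hogging).

M_C = 90.37 kN·m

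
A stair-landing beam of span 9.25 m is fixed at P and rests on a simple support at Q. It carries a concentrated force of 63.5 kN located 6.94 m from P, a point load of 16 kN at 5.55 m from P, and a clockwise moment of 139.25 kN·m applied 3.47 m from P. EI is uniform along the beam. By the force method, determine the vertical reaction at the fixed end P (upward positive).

R_P = 18.62 kN

Take the reaction at Q as the redundant and release it; the primary structure is a cantilever fixed at P.
Free-end deflection of the primary structure under the applied loading (downward +):
  point load 63.5 at a = 6.94: Pa²(3L − a)/(6EI) = 10608/EI
  point load 16 at a = 5.55: Pa²(3L − a)/(6EI) = 1824/EI
  clockwise couple 139.25 at a = 3.47: M₀a(2L − a)/(2EI) = 3631/EI
  δ_0 = 16062/EI
Flexibility coefficient — unit upward force at Q: δ_{QQ} = L³/(3EI) = 263.8/EI.
The prop prevents deflection at Q: R_Q = δ_0/δ_{QQ} = 16062/263.8 = 60.88 kN.
Vertical equilibrium: R_P = ΣP − R_Q = 79.5 − 60.88 = 18.62 kN.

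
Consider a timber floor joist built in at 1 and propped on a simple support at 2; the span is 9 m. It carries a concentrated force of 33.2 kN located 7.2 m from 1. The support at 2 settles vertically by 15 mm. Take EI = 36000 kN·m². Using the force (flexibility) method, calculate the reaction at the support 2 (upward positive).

Release the roller at 2. Primary structure: cantilever fixed at 1.
Downward deflection at the released point 2 due to the loads:
  point load 33.2 at a = 7.2: Pa²(3L − a)/(6EI) = 5680/EI
Flexibility coefficient — unit upward force at 2: δ_{22} = L³/(3EI) = 243/EI.
With EI = 36000 kN·m²: δ_0 = 0.15777 m and δ_{22} = 0.00675 m/kN.
Compatibility — the beam at 2 must follow the support down by 0.015 m: δ_0 − R_2·δ_{22} = 0.015, so R_2 = (0.15777 − 0.015)/0.00675 = 21.15 kN.

R_2 = 21.15 kN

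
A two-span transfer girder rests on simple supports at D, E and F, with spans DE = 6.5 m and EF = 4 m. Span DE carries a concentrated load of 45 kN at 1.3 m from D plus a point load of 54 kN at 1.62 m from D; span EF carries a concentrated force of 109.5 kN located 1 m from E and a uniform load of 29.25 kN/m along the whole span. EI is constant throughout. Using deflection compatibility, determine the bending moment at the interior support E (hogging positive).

M_E = 92.44 kN·m

Insert a hinge at E; M_E is the redundant, and each span becomes simply supported.
Rotations at E on the released spans (each span's end-slope, ×1/EI):
  span DE: point load 45 at a = 1.3: Pab(L + a)/(6LEI) = 60.84/EI
  span DE: point load 54 at a = 1.62: Pab(L + a)/(6LEI) = 88.88/EI
  span EF: point load 109.5 at a = 1: Pab(L + b)/(6LEI) = 95.81/EI
  span EF: UDL 29.25: wL³/(24EI) = 78/EI
  relative rotation θ_0 = (149.7 + 173.8)/EI = 323.5/EI
A unit hogging moment at E produces rotation L₁/(3EI) + L₂/(3EI) = 3.5/EI.
Slope continuity at E: θ_0 = M_E·3.5/EI, so M_E = 323.5/3.5 = 92.44 kN·m (hogging).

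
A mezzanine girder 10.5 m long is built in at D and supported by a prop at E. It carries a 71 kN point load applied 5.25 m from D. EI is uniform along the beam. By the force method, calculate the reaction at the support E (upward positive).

Remove the prop at E; the released (primary) structure is a cantilever built in at D.
Primary-structure tip deflection at E by superposition:
  point load 71 at a = 5.25: Pa²(3L − a)/(6EI) = 8562/EI
Flexibility coefficient — unit upward force at E: δ_{EE} = L³/(3EI) = 385.9/EI.
Compatibility at E: δ_0 − R_E·δ_{EE} = 0, so R_E = 8562/385.9 = 22.19 kN.

R_E = 22.19 kN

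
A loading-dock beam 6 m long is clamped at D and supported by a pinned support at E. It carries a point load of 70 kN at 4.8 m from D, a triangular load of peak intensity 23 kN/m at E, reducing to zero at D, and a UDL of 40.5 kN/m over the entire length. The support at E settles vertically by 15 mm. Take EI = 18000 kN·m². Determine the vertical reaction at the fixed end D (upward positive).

R_D = 207.4 kN

Choose R_E as the redundant. The primary structure is the cantilever fixed at D.
Free-end deflection of the primary structure under the applied loading (downward +):
  point load 70 at a = 4.8: Pa²(3L − a)/(6EI) = 3548/EI
  triangular load, peak 23 at the free end: 11w₀L⁴/(120EI) = 2732/EI
  UDL 40.5: wL⁴/(8EI) = 6561/EI
  δ_0 = 12842/EI
Tip deflection under a unit load at E: L³/(3EI) = 72/EI.
With EI = 18000 kN·m²: δ_0 = 0.71342 m and δ_{EE} = 0.004 m/kN.
Compatibility — the beam at E must follow the support down by 0.015 m: δ_0 − R_E·δ_{EE} = 0.015, so R_E = (0.71342 − 0.015)/0.004 = 174.6 kN.
Vertical equilibrium: R_D = ΣP − R_E = 382 − 174.6 = 207.4 kN.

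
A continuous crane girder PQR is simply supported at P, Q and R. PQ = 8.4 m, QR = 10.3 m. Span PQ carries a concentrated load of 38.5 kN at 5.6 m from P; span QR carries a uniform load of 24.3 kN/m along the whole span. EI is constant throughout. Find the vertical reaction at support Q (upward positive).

Take M_Q as the redundant. Released structure: two simple spans PQ and QR with a hinge at Q.
Discontinuity in slope at Q on the released structure — sum the simple-span end rotations:
  span PQ: point load 38.5 at a = 5.6: Pab(L + a)/(6LEI) = 167.7/EI
  span QR: UDL 24.3: wL³/(24EI) = 1106/EI
  relative rotation θ_0 = (167.7 + 1106)/EI = 1274/EI
A unit hogging moment at Q produces rotation L₁/(3EI) + L₂/(3EI) = 6.233/EI.
Slope continuity at Q: θ_0 = M_Q·6.233/EI, so M_Q = 1274/6.233 = 204.4 kN·m (hogging).
Span PQ, ΣM about P with M_Q applied at Q: R_Q^{PQ}·8.4 = 215.6 + 204.4, so R_Q^{PQ} = 50 kN and R_P = 38.5 − 50 = -11.5 kN.
Span QR, ΣM about R: R_Q^{QR}·10.3 = 1289 + 204.4, so R_Q^{QR} = 145 kN and R_R = 250.3 − 145 = 105.3 kN.
R_Q = 50 + 145 = 195 kN.

R_Q = 195 kN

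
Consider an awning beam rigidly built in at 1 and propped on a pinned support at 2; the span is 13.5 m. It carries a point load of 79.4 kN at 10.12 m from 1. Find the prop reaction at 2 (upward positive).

Remove the prop at 2; the released (primary) structure is a cantilever built in at 1.
Free-end deflection of the primary structure under the applied loading (downward +):
  point load 79.4 at a = 10.12: Pa²(3L − a)/(6EI) = 41174/EI
Flexibility coefficient — unit upward force at 2: δ_{22} = L³/(3EI) = 820.1/EI.
Compatibility at 2: δ_0 − R_2·δ_{22} = 0, so R_2 = 41174/820.1 = 50.2 kN.

R_2 = 50.2 kN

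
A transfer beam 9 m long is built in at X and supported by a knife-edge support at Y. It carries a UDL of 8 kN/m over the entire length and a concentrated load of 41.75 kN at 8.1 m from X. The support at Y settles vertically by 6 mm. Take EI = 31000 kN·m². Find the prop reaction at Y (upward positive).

Remove the prop at Y; the released (primary) structure is a cantilever built in at X.
Deflection at Y on the released cantilever, summing each load's contribution:
  UDL 8: wL⁴/(8EI) = 6561/EI
  point load 41.75 at a = 8.1: Pa²(3L − a)/(6EI) = 8629/EI
  δ_0 = 15190/EI
Tip deflection under a unit load at Y: L³/(3EI) = 243/EI.
With EI = 31000 kN·m²: δ_0 = 0.48999 m and δ_{YY} = 0.007839 m/kN.
Compatibility — the beam at Y must follow the support down by 0.006 m: δ_0 − R_Y·δ_{YY} = 0.006, so R_Y = (0.48999 − 0.006)/0.007839 = 61.74 kN.

R_Y = 61.74 kN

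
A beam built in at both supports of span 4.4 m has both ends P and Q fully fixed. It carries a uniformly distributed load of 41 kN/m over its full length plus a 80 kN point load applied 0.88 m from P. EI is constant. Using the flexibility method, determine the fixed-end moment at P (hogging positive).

Release both end moments; the primary structure is a simply-supported span PQ with redundants M_P and M_Q.
On the primary (simply-supported) span, the end slopes from the loading are:
  at P: UDL 41: wL³/(24EI) = 145.5/EI
  at Q: UDL 41: wL³/(24EI) = 145.5/EI
  at P: point load 80 at a = 0.88: Pab(L + b)/(6LEI) = 74.34/EI
  at Q: point load 80 at a = 0.88: Pab(L + a)/(6LEI) = 49.56/EI
  θ_P0 = 219.9/EI,  θ_Q0 = 195.1/EI
Flexibility coefficients: a unit moment at one end gives L/(3EI) there and L/(6EI) at the far end, so f₁₁ = f₂₂ = 1.467/EI and f₁₂ = f₂₁ = 0.7333/EI.
Compatibility — zero rotation at each built-in end:
  1.467 M_P + 0.7333 M_Q = 219.9
  0.7333 M_P + 1.467 M_Q = 195.1
Solving the pair gives M_P = 111.2 kN·m and M_Q = 77.41 kN·m (hogging).

M_P = 111.2 kN·m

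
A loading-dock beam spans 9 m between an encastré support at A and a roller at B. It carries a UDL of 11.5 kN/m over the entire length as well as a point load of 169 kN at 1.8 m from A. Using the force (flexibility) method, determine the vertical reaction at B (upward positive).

Release the roller at B. Primary structure: cantilever fixed at A.
Free-end deflection of the primary structure under the applied loading (downward +):
  UDL 11.5: wL⁴/(8EI) = 9431/EI
  point load 169 at a = 1.8: Pa²(3L − a)/(6EI) = 2300/EI
  δ_0 = 11731/EI
Flexibility coefficient — unit upward force at B: δ_{BB} = L³/(3EI) = 243/EI.
Compatibility at B: δ_0 − R_B·δ_{BB} = 0, so R_B = 11731/243 = 48.28 kN.

R_B = 48.28 kN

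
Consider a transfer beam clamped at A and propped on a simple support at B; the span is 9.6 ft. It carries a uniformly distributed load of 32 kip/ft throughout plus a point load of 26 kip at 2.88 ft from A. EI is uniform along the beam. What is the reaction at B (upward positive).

Remove the prop at B; the released (primary) structure is a cantilever built in at A.
Downward deflection at the released point B due to the loads:
  UDL 32: wL⁴/(8EI) = 33974/EI
  point load 26 at a = 2.88: Pa²(3L − a)/(6EI) = 931.6/EI
  δ_0 = 34905/EI
Flexibility coefficient — unit upward force at B: δ_{BB} = L³/(3EI) = 294.9/EI.
The prop prevents deflection at B: R_B = δ_0/δ_{BB} = 34905/294.9 = 118.4 kip.

R_B = 118.4 kip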